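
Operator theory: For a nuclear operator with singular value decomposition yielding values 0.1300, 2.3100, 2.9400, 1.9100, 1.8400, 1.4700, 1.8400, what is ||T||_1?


The nuclear norm is the sum of all singular values.
||T||_1 = 0.1300 + 2.3100 + 2.9400 + 1.9100 + 1.8400 + 1.4700 + 1.8400
= 12.4400

12.4400


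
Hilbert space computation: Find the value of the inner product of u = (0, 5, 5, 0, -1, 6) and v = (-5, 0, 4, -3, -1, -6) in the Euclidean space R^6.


Computing the standard inner product <u, v> = sum u_i * v_i
= 0*-5 + 5*0 + 5*4 + 0*-3 + -1*-1 + 6*-6
= 0 + 0 + 20 + 0 + 1 + -36
= -15

-15


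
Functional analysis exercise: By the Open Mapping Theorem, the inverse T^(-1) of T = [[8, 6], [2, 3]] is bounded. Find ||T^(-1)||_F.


det(T) = 8*3 - 6*2 = 12
T^(-1) = (1/12) * [[3, -6], [-2, 8]] = [[0.2500, -0.5000], [-0.1667, 0.6667]]
||T^(-1)||_F^2 = 0.2500^2 + (-0.5000)^2 + (-0.1667)^2 + 0.6667^2 = 0.7847
||T^(-1)||_F = sqrt(0.7847) = 0.8858

0.8858


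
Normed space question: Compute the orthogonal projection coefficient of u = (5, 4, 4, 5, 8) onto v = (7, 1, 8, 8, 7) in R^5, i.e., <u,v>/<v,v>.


Computing <u,v> = 5*7 + 4*1 + 4*8 + 5*8 + 8*7 = 167
Computing <v,v> = 7^2 + 1^2 + 8^2 + 8^2 + 7^2 = 227
Projection coefficient = 167/227 = 0.7357

0.7357


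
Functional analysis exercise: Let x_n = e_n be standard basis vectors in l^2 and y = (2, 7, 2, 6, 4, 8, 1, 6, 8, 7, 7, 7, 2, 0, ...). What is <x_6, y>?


x_6 = e_6 is the standard basis vector with 1 in position 6.
<x_6, y> = y_6 = 8
As n -> infinity, <x_n, y> -> 0, confirming weak convergence of (x_n) to 0.

8


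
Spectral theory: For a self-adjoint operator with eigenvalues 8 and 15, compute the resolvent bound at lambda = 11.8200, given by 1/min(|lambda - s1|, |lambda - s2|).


dist(11.8200, {8, 15}) = min(|11.8200 - 8|, |11.8200 - 15|)
= min(3.8200, 3.1800) = 3.1800
Resolvent bound = 1/3.1800 = 0.3145

0.3145


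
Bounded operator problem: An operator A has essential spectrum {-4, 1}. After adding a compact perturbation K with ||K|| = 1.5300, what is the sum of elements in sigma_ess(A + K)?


By Weyl's theorem, the essential spectrum is invariant under compact perturbations.
sigma_ess(A + K) = sigma_ess(A) = {-4, 1}
Sum = -4 + 1 = -3

-3


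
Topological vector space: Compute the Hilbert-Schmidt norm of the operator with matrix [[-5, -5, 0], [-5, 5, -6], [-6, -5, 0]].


The Hilbert-Schmidt norm is sqrt(sum of squares of all entries).
Sum of squares = (-5)^2 + (-5)^2 + 0^2 + (-5)^2 + 5^2 + (-6)^2 + (-6)^2 + (-5)^2 + 0^2
= 25 + 25 + 0 + 25 + 25 + 36 + 36 + 25 + 0 = 197
||T||_HS = sqrt(197) = 14.0357

14.0357


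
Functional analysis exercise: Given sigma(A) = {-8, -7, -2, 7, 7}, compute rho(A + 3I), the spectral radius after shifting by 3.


Spectrum of A + 3I = {-5, -4, 1, 10, 10}
Spectral radius = max |lambda| over the shifted spectrum
= max(5, 4, 1, 10, 10) = 10

10


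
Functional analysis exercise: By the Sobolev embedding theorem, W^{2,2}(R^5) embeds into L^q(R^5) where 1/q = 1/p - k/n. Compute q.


Using the Sobolev embedding formula: 1/q = 1/p - k/n
1/q = 1/2 - 2/5 = 1/10
q = 1/(1/10) = 10

10.0000


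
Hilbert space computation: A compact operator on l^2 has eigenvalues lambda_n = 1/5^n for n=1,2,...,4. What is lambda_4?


The eigenvalue formula gives lambda_4 = 1/5^4
= 1/625
= 0.0016

0.0016


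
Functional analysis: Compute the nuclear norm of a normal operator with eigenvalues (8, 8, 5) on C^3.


For a normal operator, singular values equal |eigenvalues|.
Trace norm = sum |lambda_i| = 8 + 8 + 5
= 21

21


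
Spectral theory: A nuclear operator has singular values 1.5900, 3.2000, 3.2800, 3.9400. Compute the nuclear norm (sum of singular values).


The nuclear norm is the sum of all singular values.
||T||_1 = 1.5900 + 3.2000 + 3.2800 + 3.9400
= 12.0100

12.0100


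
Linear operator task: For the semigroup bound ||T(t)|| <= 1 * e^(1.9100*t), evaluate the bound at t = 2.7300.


||T(2.7300)|| <= 1 * exp(1.9100 * 2.7300)
= 1 * exp(5.2143)
= 1 * 183.8831
= 183.8831

183.8831


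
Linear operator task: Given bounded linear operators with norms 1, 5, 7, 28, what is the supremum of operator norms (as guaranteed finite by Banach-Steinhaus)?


By the Uniform Boundedness Principle, the supremum of norms is finite.
sup_k ||T_k|| = max(1, 5, 7, 28) = 28

28


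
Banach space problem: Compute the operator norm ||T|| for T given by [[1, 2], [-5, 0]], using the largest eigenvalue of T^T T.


A^T A = [[26, 2], [2, 4]]
trace(A^T A) = 30, det(A^T A) = 100
discriminant = 30^2 - 4*100 = 500
Largest eigenvalue of A^T A = (trace + sqrt(disc))/2 = 26.1803
||T|| = sqrt(26.1803) = 5.1167

5.1167


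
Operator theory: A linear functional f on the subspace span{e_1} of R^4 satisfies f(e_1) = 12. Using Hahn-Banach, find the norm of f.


The norm of f is given by ||f|| = sup_{||x||=1} |f(x)|.
On span{e_1}, ||e_1|| = 1, so ||f|| = |f(e_1)| / ||e_1||
= |12| / 1 = 12.0000

12.0000


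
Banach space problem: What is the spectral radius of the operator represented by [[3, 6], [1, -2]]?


For a 2x2 matrix, eigenvalues satisfy lambda^2 - (trace)*lambda + det = 0
trace = 3 + -2 = 1
det = 3*-2 - 6*1 = -12
discriminant = 1^2 - 4*(-12) = 49
spectral radius = max |eigenvalue| = 4.0000

4.0000


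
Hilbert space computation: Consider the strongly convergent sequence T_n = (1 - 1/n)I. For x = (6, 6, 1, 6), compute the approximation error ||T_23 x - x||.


T_23 x - x = (1 - 1/23)x - x = -x/23
||x|| = sqrt(109) = 10.4403
||T_23 x - x|| = ||x||/23 = 10.4403/23 = 0.4539

0.4539


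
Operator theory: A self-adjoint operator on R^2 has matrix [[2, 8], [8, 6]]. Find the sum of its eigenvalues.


For a self-adjoint (symmetric) matrix, the eigenvalues are real.
The sum of eigenvalues equals the trace of the matrix.
trace = 2 + 6 = 8

8


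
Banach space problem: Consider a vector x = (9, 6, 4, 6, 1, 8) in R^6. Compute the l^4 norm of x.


The l^4 norm = (sum |x_i|^4)^(1/4)
Sum of 4th powers = 6561 + 1296 + 256 + 1296 + 1 + 4096 = 13506
||x||_4 = (13506)^(1/4) = 10.7803

10.7803


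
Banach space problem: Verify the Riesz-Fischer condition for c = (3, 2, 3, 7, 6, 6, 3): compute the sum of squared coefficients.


sum |c_n|^2 = 3^2 + 2^2 + 3^2 + 7^2 + 6^2 + 6^2 + 3^2
= 9 + 4 + 9 + 49 + 36 + 36 + 9
= 152

152


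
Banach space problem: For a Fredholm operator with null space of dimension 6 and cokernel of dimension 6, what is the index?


The Fredholm index is defined as ind(T) = dim(ker T) - dim(coker T)
= 6 - 6
= 0

0


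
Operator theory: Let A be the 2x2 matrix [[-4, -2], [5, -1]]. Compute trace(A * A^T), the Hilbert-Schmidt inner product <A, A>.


trace(A * A^T) = sum of squares of all entries
= (-4)^2 + (-2)^2 + 5^2 + (-1)^2
= 16 + 4 + 25 + 1
= 46

46


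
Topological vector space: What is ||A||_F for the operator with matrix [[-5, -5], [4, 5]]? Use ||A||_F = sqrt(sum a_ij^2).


||A||_F^2 = sum a_ij^2
= (-5)^2 + (-5)^2 + 4^2 + 5^2
= 25 + 25 + 16 + 25 = 91
||A||_F = sqrt(91) = 9.5394

9.5394


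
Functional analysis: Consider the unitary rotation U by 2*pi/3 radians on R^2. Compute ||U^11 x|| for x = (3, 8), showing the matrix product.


U is a rotation by theta = 2*pi/3
U^11 = rotation by 11*theta = 22*pi/3 = 4*pi/3 (mod 2*pi)
cos(4*pi/3) = -0.5000, sin(4*pi/3) = -0.8660
U^11 x = (-0.5000 * 3 - -0.8660 * 8, -0.8660 * 3 + -0.5000 * 8)
= (5.4282, -6.5981)
||U^11 x|| = sqrt(5.4282^2 + (-6.5981)^2) = sqrt(73.0000) = 8.5440

8.5440


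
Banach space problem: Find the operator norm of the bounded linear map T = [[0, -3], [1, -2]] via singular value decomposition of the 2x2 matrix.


A^T A = [[1, -2], [-2, 13]]
trace(A^T A) = 14, det(A^T A) = 9
discriminant = 14^2 - 4*9 = 160
Largest eigenvalue of A^T A = (trace + sqrt(disc))/2 = 13.3246
||T|| = sqrt(13.3246) = 3.6503

3.6503


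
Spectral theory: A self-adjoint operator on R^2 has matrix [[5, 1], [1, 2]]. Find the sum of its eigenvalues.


For a self-adjoint (symmetric) matrix, the eigenvalues are real.
The sum of eigenvalues equals the trace of the matrix.
trace = 5 + 2 = 7

7


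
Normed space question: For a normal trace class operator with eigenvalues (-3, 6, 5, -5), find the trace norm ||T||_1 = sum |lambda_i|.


For a normal operator, singular values equal |eigenvalues|.
Trace norm = sum |lambda_i| = 3 + 6 + 5 + 5
= 19

19


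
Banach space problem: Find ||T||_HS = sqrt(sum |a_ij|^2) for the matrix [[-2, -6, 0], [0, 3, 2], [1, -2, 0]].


The Hilbert-Schmidt norm is sqrt(sum of squares of all entries).
Sum of squares = (-2)^2 + (-6)^2 + 0^2 + 0^2 + 3^2 + 2^2 + 1^2 + (-2)^2 + 0^2
= 4 + 36 + 0 + 0 + 9 + 4 + 1 + 4 + 0 = 58
||T||_HS = sqrt(58) = 7.6158

7.6158


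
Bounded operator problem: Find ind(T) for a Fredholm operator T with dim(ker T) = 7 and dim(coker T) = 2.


The Fredholm index is defined as ind(T) = dim(ker T) - dim(coker T)
= 7 - 2
= 5

5


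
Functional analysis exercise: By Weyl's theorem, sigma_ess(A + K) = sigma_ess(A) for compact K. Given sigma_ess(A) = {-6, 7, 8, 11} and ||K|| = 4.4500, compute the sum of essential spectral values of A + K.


By Weyl's theorem, the essential spectrum is invariant under compact perturbations.
sigma_ess(A + K) = sigma_ess(A) = {-6, 7, 8, 11}
Sum = -6 + 7 + 8 + 11 = 20

20


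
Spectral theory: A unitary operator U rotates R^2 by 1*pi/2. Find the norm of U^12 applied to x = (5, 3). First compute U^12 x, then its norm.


U is a rotation by theta = 1*pi/2
U^12 = rotation by 12*theta = 12*pi/2 = 0*pi/2 (mod 2*pi)
cos(0*pi/2) = 1.0000, sin(0*pi/2) = 0.0000
U^12 x = (1.0000 * 5 - 0.0000 * 3, 0.0000 * 5 + 1.0000 * 3)
= (5.0000, 3.0000)
||U^12 x|| = sqrt(5.0000^2 + 3.0000^2) = sqrt(34.0000) = 5.8310

5.8310


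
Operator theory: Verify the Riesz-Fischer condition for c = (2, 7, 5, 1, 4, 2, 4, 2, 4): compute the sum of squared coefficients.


sum |c_n|^2 = 2^2 + 7^2 + 5^2 + 1^2 + 4^2 + 2^2 + 4^2 + 2^2 + 4^2
= 4 + 49 + 25 + 1 + 16 + 4 + 16 + 4 + 16
= 135

135


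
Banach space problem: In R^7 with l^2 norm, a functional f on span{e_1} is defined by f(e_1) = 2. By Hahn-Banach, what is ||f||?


The norm of f is given by ||f|| = sup_{||x||=1} |f(x)|.
On span{e_1}, ||e_1|| = 1, so ||f|| = |f(e_1)| / ||e_1||
= |2| / 1 = 2.0000

2.0000


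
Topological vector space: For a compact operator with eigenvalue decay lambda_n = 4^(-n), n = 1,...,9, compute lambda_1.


The eigenvalue formula gives lambda_1 = 1/4^1
= 1/4
= 0.2500

0.2500


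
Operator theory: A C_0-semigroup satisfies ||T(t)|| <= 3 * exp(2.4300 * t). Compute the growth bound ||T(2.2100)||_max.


||T(2.2100)|| <= 3 * exp(2.4300 * 2.2100)
= 3 * exp(5.3703)
= 3 * 214.9273
= 644.7820

644.7820


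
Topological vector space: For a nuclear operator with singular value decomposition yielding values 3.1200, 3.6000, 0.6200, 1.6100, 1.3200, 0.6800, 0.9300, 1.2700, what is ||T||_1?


The nuclear norm is the sum of all singular values.
||T||_1 = 3.1200 + 3.6000 + 0.6200 + 1.6100 + 1.3200 + 0.6800 + 0.9300 + 1.2700
= 13.1500

13.1500


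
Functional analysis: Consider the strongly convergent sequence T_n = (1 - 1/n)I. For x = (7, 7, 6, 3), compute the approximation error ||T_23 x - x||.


T_23 x - x = (1 - 1/23)x - x = -x/23
||x|| = sqrt(143) = 11.9583
||T_23 x - x|| = ||x||/23 = 11.9583/23 = 0.5199

0.5199


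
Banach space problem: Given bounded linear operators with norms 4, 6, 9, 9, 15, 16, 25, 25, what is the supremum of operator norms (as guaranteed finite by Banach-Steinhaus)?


By the Uniform Boundedness Principle, the supremum of norms is finite.
sup_k ||T_k|| = max(4, 6, 9, 9, 15, 16, 25, 25) = 25

25


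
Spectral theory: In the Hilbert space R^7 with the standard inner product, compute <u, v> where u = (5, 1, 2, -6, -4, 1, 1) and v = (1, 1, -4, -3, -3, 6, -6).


Computing the standard inner product <u, v> = sum u_i * v_i
= 5*1 + 1*1 + 2*-4 + -6*-3 + -4*-3 + 1*6 + 1*-6
= 5 + 1 + -8 + 18 + 12 + 6 + -6
= 28

28


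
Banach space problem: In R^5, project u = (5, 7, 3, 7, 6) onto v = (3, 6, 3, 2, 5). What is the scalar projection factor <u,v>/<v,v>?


Computing <u,v> = 5*3 + 7*6 + 3*3 + 7*2 + 6*5 = 110
Computing <v,v> = 3^2 + 6^2 + 3^2 + 2^2 + 5^2 = 83
Projection coefficient = 110/83 = 1.3253

1.3253


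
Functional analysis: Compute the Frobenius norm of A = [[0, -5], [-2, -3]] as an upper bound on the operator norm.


||A||_F^2 = sum a_ij^2
= 0^2 + (-5)^2 + (-2)^2 + (-3)^2
= 0 + 25 + 4 + 9 = 38
||A||_F = sqrt(38) = 6.1644

6.1644


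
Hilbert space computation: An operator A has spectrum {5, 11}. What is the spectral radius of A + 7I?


Spectrum of A + 7I = {12, 18}
Spectral radius = max |lambda| over the shifted spectrum
= max(12, 18) = 18

18


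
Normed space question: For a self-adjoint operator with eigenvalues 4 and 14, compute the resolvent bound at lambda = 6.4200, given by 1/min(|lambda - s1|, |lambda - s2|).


dist(6.4200, {4, 14}) = min(|6.4200 - 4|, |6.4200 - 14|)
= min(2.4200, 7.5800) = 2.4200
Resolvent bound = 1/2.4200 = 0.4132

0.4132


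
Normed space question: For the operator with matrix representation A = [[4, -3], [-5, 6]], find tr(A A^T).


trace(A * A^T) = sum of squares of all entries
= 4^2 + (-3)^2 + (-5)^2 + 6^2
= 16 + 9 + 25 + 36
= 86

86


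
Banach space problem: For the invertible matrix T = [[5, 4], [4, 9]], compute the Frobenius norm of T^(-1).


det(T) = 5*9 - 4*4 = 29
T^(-1) = (1/29) * [[9, -4], [-4, 5]] = [[0.3103, -0.1379], [-0.1379, 0.1724]]
||T^(-1)||_F^2 = 0.3103^2 + (-0.1379)^2 + (-0.1379)^2 + 0.1724^2 = 0.1641
||T^(-1)||_F = sqrt(0.1641) = 0.4051

0.4051


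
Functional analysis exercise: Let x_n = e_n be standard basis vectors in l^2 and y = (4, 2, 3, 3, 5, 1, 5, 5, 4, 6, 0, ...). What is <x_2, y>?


x_2 = e_2 is the standard basis vector with 1 in position 2.
<x_2, y> = y_2 = 2
As n -> infinity, <x_n, y> -> 0, confirming weak convergence of (x_n) to 0.

2


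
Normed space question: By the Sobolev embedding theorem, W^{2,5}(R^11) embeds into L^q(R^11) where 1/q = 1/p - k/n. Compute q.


Using the Sobolev embedding formula: 1/q = 1/p - k/n
1/q = 1/5 - 2/11 = 1/55
q = 1/(1/55) = 55

55.0000


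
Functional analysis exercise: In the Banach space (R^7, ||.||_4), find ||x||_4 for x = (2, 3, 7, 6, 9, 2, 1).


The l^4 norm = (sum |x_i|^4)^(1/4)
Sum of 4th powers = 16 + 81 + 2401 + 1296 + 6561 + 16 + 1 = 10372
||x||_4 = (10372)^(1/4) = 10.0917

10.0917


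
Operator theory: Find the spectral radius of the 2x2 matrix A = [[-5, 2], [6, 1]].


For a 2x2 matrix, eigenvalues satisfy lambda^2 - (trace)*lambda + det = 0
trace = -5 + 1 = -4
det = -5*1 - 2*6 = -17
discriminant = (-4)^2 - 4*(-17) = 84
spectral radius = max |eigenvalue| = 6.5826

6.5826


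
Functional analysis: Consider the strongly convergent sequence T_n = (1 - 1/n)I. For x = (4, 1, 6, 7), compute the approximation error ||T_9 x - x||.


T_9 x - x = (1 - 1/9)x - x = -x/9
||x|| = sqrt(102) = 10.0995
||T_9 x - x|| = ||x||/9 = 10.0995/9 = 1.1222

1.1222


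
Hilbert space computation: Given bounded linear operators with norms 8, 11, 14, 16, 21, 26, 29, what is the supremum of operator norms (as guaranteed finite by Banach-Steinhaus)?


By the Uniform Boundedness Principle, the supremum of norms is finite.
sup_k ||T_k|| = max(8, 11, 14, 16, 21, 26, 29) = 29

29


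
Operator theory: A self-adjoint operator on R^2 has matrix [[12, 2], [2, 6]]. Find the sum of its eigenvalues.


For a self-adjoint (symmetric) matrix, the eigenvalues are real.
The sum of eigenvalues equals the trace of the matrix.
trace = 12 + 6 = 18

18


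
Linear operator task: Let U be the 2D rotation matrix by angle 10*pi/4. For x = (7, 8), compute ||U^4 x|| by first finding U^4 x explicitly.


U is a rotation by theta = 10*pi/4
U^4 = rotation by 4*theta = 40*pi/4 = 0*pi/4 (mod 2*pi)
cos(0*pi/4) = 1.0000, sin(0*pi/4) = 0.0000
U^4 x = (1.0000 * 7 - 0.0000 * 8, 0.0000 * 7 + 1.0000 * 8)
= (7.0000, 8.0000)
||U^4 x|| = sqrt(7.0000^2 + 8.0000^2) = sqrt(113.0000) = 10.6301

10.6301


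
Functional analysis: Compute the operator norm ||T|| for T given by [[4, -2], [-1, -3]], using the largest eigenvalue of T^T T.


A^T A = [[17, -5], [-5, 13]]
trace(A^T A) = 30, det(A^T A) = 196
discriminant = 30^2 - 4*196 = 116
Largest eigenvalue of A^T A = (trace + sqrt(disc))/2 = 20.3852
||T|| = sqrt(20.3852) = 4.5150

4.5150


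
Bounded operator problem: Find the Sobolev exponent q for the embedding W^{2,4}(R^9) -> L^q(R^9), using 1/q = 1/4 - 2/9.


Using the Sobolev embedding formula: 1/q = 1/p - k/n
1/q = 1/4 - 2/9 = 1/36
q = 1/(1/36) = 36

36.0000


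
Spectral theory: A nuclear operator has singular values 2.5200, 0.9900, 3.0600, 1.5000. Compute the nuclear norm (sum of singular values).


The nuclear norm is the sum of all singular values.
||T||_1 = 2.5200 + 0.9900 + 3.0600 + 1.5000
= 8.0700

8.0700


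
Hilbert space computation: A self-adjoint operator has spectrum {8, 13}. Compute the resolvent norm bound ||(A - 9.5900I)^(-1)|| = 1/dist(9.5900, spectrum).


dist(9.5900, {8, 13}) = min(|9.5900 - 8|, |9.5900 - 13|)
= min(1.5900, 3.4100) = 1.5900
Resolvent bound = 1/1.5900 = 0.6289

0.6289


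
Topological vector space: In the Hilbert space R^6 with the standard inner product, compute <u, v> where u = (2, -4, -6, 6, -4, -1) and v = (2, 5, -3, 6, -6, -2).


Computing the standard inner product <u, v> = sum u_i * v_i
= 2*2 + -4*5 + -6*-3 + 6*6 + -4*-6 + -1*-2
= 4 + -20 + 18 + 36 + 24 + 2
= 64

64


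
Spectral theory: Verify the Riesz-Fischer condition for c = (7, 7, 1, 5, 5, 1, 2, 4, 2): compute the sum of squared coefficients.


sum |c_n|^2 = 7^2 + 7^2 + 1^2 + 5^2 + 5^2 + 1^2 + 2^2 + 4^2 + 2^2
= 49 + 49 + 1 + 25 + 25 + 1 + 4 + 16 + 4
= 174

174


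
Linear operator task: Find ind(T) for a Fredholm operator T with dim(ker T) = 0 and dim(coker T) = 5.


The Fredholm index is defined as ind(T) = dim(ker T) - dim(coker T)
= 0 - 5
= -5

-5


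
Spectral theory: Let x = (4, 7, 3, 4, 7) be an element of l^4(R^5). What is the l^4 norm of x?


The l^4 norm = (sum |x_i|^4)^(1/4)
Sum of 4th powers = 256 + 2401 + 81 + 256 + 2401 = 5395
||x||_4 = (5395)^(1/4) = 8.5703

8.5703


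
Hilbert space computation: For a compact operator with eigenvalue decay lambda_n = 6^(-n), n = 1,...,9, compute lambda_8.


The eigenvalue formula gives lambda_8 = 1/6^8
= 1/1679616
= 5.9537e-07

5.9537e-07


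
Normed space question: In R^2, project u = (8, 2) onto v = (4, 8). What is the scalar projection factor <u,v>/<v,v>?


Computing <u,v> = 8*4 + 2*8 = 48
Computing <v,v> = 4^2 + 8^2 = 80
Projection coefficient = 48/80 = 0.6000

0.6000


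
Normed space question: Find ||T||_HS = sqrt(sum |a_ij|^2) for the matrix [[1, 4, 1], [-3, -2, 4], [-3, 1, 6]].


The Hilbert-Schmidt norm is sqrt(sum of squares of all entries).
Sum of squares = 1^2 + 4^2 + 1^2 + (-3)^2 + (-2)^2 + 4^2 + (-3)^2 + 1^2 + 6^2
= 1 + 16 + 1 + 9 + 4 + 16 + 9 + 1 + 36 = 93
||T||_HS = sqrt(93) = 9.6437

9.6437


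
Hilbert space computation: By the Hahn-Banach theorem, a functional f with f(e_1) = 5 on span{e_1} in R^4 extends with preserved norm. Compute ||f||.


The norm of f is given by ||f|| = sup_{||x||=1} |f(x)|.
On span{e_1}, ||e_1|| = 1, so ||f|| = |f(e_1)| / ||e_1||
= |5| / 1 = 5.0000

5.0000


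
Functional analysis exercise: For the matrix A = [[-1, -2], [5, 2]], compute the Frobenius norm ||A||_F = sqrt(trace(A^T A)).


||A||_F^2 = sum a_ij^2
= (-1)^2 + (-2)^2 + 5^2 + 2^2
= 1 + 4 + 25 + 4 = 34
||A||_F = sqrt(34) = 5.8310

5.8310


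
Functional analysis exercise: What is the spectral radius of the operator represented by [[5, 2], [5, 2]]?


For a 2x2 matrix, eigenvalues satisfy lambda^2 - (trace)*lambda + det = 0
trace = 5 + 2 = 7
det = 5*2 - 2*5 = 0
discriminant = 7^2 - 4*(0) = 49
spectral radius = max |eigenvalue| = 7.0000

7.0000


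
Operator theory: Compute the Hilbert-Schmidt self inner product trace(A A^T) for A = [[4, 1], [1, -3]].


trace(A * A^T) = sum of squares of all entries
= 4^2 + 1^2 + 1^2 + (-3)^2
= 16 + 1 + 1 + 9
= 27

27


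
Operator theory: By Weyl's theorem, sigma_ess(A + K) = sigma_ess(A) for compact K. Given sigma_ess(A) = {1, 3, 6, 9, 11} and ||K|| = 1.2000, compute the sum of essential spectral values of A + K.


By Weyl's theorem, the essential spectrum is invariant under compact perturbations.
sigma_ess(A + K) = sigma_ess(A) = {1, 3, 6, 9, 11}
Sum = 1 + 3 + 6 + 9 + 11 = 30

30


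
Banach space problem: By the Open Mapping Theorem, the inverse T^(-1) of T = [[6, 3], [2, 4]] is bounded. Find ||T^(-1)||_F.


det(T) = 6*4 - 3*2 = 18
T^(-1) = (1/18) * [[4, -3], [-2, 6]] = [[0.2222, -0.1667], [-0.1111, 0.3333]]
||T^(-1)||_F^2 = 0.2222^2 + (-0.1667)^2 + (-0.1111)^2 + 0.3333^2 = 0.2006
||T^(-1)||_F = sqrt(0.2006) = 0.4479

0.4479


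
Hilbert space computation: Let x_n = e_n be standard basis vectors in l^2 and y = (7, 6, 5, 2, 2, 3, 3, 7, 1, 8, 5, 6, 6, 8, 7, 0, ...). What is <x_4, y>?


x_4 = e_4 is the standard basis vector with 1 in position 4.
<x_4, y> = y_4 = 2
As n -> infinity, <x_n, y> -> 0, confirming weak convergence of (x_n) to 0.

2


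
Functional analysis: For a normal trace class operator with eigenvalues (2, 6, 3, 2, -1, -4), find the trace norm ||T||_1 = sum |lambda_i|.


For a normal operator, singular values equal |eigenvalues|.
Trace norm = sum |lambda_i| = 2 + 6 + 3 + 2 + 1 + 4
= 18

18


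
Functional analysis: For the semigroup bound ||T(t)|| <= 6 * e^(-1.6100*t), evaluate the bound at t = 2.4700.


||T(2.4700)|| <= 6 * exp(-1.6100 * 2.4700)
= 6 * exp(-3.9767)
= 6 * 0.0187
= 0.1125

0.1125


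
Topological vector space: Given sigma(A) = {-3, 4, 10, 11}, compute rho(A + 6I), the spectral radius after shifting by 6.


Spectrum of A + 6I = {3, 10, 16, 17}
Spectral radius = max |lambda| over the shifted spectrum
= max(3, 10, 16, 17) = 17

17


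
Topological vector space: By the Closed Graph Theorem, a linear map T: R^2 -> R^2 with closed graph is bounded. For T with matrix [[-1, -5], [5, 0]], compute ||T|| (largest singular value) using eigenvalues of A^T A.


A^T A = [[26, 5], [5, 25]]
trace(A^T A) = 51, det(A^T A) = 625
discriminant = 51^2 - 4*625 = 101
Largest eigenvalue of A^T A = (trace + sqrt(disc))/2 = 30.5249
||T|| = sqrt(30.5249) = 5.5249

5.5249


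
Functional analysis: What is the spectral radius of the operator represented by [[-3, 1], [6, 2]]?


For a 2x2 matrix, eigenvalues satisfy lambda^2 - (trace)*lambda + det = 0
trace = -3 + 2 = -1
det = -3*2 - 1*6 = -12
discriminant = (-1)^2 - 4*(-12) = 49
spectral radius = max |eigenvalue| = 4.0000

4.0000


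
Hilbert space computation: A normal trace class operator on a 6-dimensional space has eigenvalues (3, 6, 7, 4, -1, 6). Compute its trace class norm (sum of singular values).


For a normal operator, singular values equal |eigenvalues|.
Trace norm = sum |lambda_i| = 3 + 6 + 7 + 4 + 1 + 6
= 27

27


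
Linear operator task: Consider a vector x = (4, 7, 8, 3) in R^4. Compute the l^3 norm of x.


The l^3 norm = (sum |x_i|^3)^(1/3)
Sum of 3th powers = 64 + 343 + 512 + 27 = 946
||x||_3 = (946)^(1/3) = 9.8167

9.8167


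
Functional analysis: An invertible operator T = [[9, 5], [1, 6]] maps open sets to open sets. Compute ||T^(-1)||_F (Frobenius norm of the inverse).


det(T) = 9*6 - 5*1 = 49
T^(-1) = (1/49) * [[6, -5], [-1, 9]] = [[0.1224, -0.1020], [-0.0204, 0.1837]]
||T^(-1)||_F^2 = 0.1224^2 + (-0.1020)^2 + (-0.0204)^2 + 0.1837^2 = 0.0596
||T^(-1)||_F = sqrt(0.0596) = 0.2440

0.2440


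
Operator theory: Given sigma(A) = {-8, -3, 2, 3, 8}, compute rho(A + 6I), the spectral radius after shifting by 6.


Spectrum of A + 6I = {-2, 3, 8, 9, 14}
Spectral radius = max |lambda| over the shifted spectrum
= max(2, 3, 8, 9, 14) = 14

14


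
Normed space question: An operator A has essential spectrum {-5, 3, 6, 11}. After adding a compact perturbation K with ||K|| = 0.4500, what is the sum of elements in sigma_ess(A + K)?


By Weyl's theorem, the essential spectrum is invariant under compact perturbations.
sigma_ess(A + K) = sigma_ess(A) = {-5, 3, 6, 11}
Sum = -5 + 3 + 6 + 11 = 15

15


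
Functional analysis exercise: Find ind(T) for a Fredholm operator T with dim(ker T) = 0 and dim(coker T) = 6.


The Fredholm index is defined as ind(T) = dim(ker T) - dim(coker T)
= 0 - 6
= -6

-6


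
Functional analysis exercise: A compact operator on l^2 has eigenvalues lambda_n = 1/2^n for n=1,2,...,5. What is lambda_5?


The eigenvalue formula gives lambda_5 = 1/2^5
= 1/32
= 0.0312

0.0312


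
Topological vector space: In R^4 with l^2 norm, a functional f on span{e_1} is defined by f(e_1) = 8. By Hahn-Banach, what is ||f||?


The norm of f is given by ||f|| = sup_{||x||=1} |f(x)|.
On span{e_1}, ||e_1|| = 1, so ||f|| = |f(e_1)| / ||e_1||
= |8| / 1 = 8.0000

8.0000


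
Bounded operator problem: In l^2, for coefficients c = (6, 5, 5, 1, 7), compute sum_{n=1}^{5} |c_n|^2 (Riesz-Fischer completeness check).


sum |c_n|^2 = 6^2 + 5^2 + 5^2 + 1^2 + 7^2
= 36 + 25 + 25 + 1 + 49
= 136

136


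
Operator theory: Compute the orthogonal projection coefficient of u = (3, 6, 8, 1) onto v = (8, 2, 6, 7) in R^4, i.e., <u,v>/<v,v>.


Computing <u,v> = 3*8 + 6*2 + 8*6 + 1*7 = 91
Computing <v,v> = 8^2 + 2^2 + 6^2 + 7^2 = 153
Projection coefficient = 91/153 = 0.5948

0.5948


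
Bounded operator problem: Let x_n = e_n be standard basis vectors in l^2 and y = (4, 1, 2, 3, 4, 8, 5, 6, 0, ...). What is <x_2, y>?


x_2 = e_2 is the standard basis vector with 1 in position 2.
<x_2, y> = y_2 = 1
As n -> infinity, <x_n, y> -> 0, confirming weak convergence of (x_n) to 0.

1


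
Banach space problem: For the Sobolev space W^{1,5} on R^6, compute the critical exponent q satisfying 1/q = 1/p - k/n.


Using the Sobolev embedding formula: 1/q = 1/p - k/n
1/q = 1/5 - 1/6 = 1/30
q = 1/(1/30) = 30

30.0000


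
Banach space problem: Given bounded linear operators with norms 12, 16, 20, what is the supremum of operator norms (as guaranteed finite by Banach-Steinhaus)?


By the Uniform Boundedness Principle, the supremum of norms is finite.
sup_k ||T_k|| = max(12, 16, 20) = 20

20


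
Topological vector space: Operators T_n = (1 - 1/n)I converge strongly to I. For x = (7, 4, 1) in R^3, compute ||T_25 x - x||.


T_25 x - x = (1 - 1/25)x - x = -x/25
||x|| = sqrt(66) = 8.1240
||T_25 x - x|| = ||x||/25 = 8.1240/25 = 0.3250

0.3250


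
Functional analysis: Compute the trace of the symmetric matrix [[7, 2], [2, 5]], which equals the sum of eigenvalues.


For a self-adjoint (symmetric) matrix, the eigenvalues are real.
The sum of eigenvalues equals the trace of the matrix.
trace = 7 + 5 = 12

12


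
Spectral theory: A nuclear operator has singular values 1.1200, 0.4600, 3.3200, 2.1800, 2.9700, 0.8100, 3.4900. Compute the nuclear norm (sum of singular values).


The nuclear norm is the sum of all singular values.
||T||_1 = 1.1200 + 0.4600 + 3.3200 + 2.1800 + 2.9700 + 0.8100 + 3.4900
= 14.3500

14.3500


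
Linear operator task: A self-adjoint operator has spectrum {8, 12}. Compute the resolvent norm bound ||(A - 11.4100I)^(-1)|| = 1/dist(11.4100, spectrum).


dist(11.4100, {8, 12}) = min(|11.4100 - 8|, |11.4100 - 12|)
= min(3.4100, 0.5900) = 0.5900
Resolvent bound = 1/0.5900 = 1.6949

1.6949


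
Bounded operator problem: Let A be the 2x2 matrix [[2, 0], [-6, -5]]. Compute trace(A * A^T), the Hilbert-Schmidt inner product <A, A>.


trace(A * A^T) = sum of squares of all entries
= 2^2 + 0^2 + (-6)^2 + (-5)^2
= 4 + 0 + 36 + 25
= 65

65


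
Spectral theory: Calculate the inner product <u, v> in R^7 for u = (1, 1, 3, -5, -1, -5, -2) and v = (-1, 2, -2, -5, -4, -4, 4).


Computing the standard inner product <u, v> = sum u_i * v_i
= 1*-1 + 1*2 + 3*-2 + -5*-5 + -1*-4 + -5*-4 + -2*4
= -1 + 2 + -6 + 25 + 4 + 20 + -8
= 36

36


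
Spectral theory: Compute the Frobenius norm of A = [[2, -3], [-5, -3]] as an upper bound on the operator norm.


||A||_F^2 = sum a_ij^2
= 2^2 + (-3)^2 + (-5)^2 + (-3)^2
= 4 + 9 + 25 + 9 = 47
||A||_F = sqrt(47) = 6.8557

6.8557


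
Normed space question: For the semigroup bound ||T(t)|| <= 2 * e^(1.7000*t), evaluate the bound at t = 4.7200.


||T(4.7200)|| <= 2 * exp(1.7000 * 4.7200)
= 2 * exp(8.0240)
= 2 * 3053.3664
= 6106.7328

6106.7328


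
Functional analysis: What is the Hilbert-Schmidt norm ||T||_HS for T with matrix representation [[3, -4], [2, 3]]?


The Hilbert-Schmidt norm is sqrt(sum of squares of all entries).
Sum of squares = 3^2 + (-4)^2 + 2^2 + 3^2
= 9 + 16 + 4 + 9 = 38
||T||_HS = sqrt(38) = 6.1644

6.1644


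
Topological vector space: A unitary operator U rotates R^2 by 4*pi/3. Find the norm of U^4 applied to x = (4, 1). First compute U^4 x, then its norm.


U is a rotation by theta = 4*pi/3
U^4 = rotation by 4*theta = 16*pi/3 = 4*pi/3 (mod 2*pi)
cos(4*pi/3) = -0.5000, sin(4*pi/3) = -0.8660
U^4 x = (-0.5000 * 4 - -0.8660 * 1, -0.8660 * 4 + -0.5000 * 1)
= (-1.1340, -3.9641)
||U^4 x|| = sqrt((-1.1340)^2 + (-3.9641)^2) = sqrt(17.0000) = 4.1231

4.1231


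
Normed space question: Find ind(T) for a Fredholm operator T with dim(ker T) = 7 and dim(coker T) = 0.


The Fredholm index is defined as ind(T) = dim(ker T) - dim(coker T)
= 7 - 0
= 7

7


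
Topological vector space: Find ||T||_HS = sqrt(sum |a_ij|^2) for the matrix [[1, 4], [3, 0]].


The Hilbert-Schmidt norm is sqrt(sum of squares of all entries).
Sum of squares = 1^2 + 4^2 + 3^2 + 0^2
= 1 + 16 + 9 + 0 = 26
||T||_HS = sqrt(26) = 5.0990

5.0990


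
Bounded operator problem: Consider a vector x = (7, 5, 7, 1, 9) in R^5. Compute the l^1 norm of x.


The l^1 norm equals the sum of absolute values of all components.
||x||_1 = 7 + 5 + 7 + 1 + 9
= 29

29.0000


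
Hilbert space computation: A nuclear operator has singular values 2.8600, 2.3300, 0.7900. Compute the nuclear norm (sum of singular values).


The nuclear norm is the sum of all singular values.
||T||_1 = 2.8600 + 2.3300 + 0.7900
= 5.9800

5.9800


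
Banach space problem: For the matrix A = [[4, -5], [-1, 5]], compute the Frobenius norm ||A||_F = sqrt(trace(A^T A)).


||A||_F^2 = sum a_ij^2
= 4^2 + (-5)^2 + (-1)^2 + 5^2
= 16 + 25 + 1 + 25 = 67
||A||_F = sqrt(67) = 8.1854

8.1854


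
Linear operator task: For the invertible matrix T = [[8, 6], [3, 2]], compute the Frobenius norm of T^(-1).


det(T) = 8*2 - 6*3 = -2
T^(-1) = (1/-2) * [[2, -6], [-3, 8]] = [[-1.0000, 3.0000], [1.5000, -4.0000]]
||T^(-1)||_F^2 = (-1.0000)^2 + 3.0000^2 + 1.5000^2 + (-4.0000)^2 = 28.2500
||T^(-1)||_F = sqrt(28.2500) = 5.3151

5.3151


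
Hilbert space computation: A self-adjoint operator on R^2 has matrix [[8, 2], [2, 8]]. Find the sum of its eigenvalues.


For a self-adjoint (symmetric) matrix, the eigenvalues are real.
The sum of eigenvalues equals the trace of the matrix.
trace = 8 + 8 = 16

16


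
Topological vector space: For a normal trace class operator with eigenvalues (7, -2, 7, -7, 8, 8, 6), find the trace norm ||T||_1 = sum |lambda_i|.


For a normal operator, singular values equal |eigenvalues|.
Trace norm = sum |lambda_i| = 7 + 2 + 7 + 7 + 8 + 8 + 6
= 45

45


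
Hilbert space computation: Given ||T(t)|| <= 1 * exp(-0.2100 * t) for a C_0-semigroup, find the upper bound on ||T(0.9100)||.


||T(0.9100)|| <= 1 * exp(-0.2100 * 0.9100)
= 1 * exp(-0.1911)
= 1 * 0.8260
= 0.8260

0.8260


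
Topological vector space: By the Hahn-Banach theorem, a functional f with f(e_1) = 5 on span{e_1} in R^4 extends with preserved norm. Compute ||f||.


The norm of f is given by ||f|| = sup_{||x||=1} |f(x)|.
On span{e_1}, ||e_1|| = 1, so ||f|| = |f(e_1)| / ||e_1||
= |5| / 1 = 5.0000

5.0000


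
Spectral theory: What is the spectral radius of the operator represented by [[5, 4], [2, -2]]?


For a 2x2 matrix, eigenvalues satisfy lambda^2 - (trace)*lambda + det = 0
trace = 5 + -2 = 3
det = 5*-2 - 4*2 = -18
discriminant = 3^2 - 4*(-18) = 81
spectral radius = max |eigenvalue| = 6.0000

6.0000


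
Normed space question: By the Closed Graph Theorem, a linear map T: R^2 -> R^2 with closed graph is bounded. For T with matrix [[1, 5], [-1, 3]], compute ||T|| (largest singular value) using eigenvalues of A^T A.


A^T A = [[2, 2], [2, 34]]
trace(A^T A) = 36, det(A^T A) = 64
discriminant = 36^2 - 4*64 = 1040
Largest eigenvalue of A^T A = (trace + sqrt(disc))/2 = 34.1245
||T|| = sqrt(34.1245) = 5.8416

5.8416


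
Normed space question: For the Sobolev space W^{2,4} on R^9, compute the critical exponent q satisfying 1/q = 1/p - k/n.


Using the Sobolev embedding formula: 1/q = 1/p - k/n
1/q = 1/4 - 2/9 = 1/36
q = 1/(1/36) = 36

36.0000


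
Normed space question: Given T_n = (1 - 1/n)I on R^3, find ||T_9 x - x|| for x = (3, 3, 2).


T_9 x - x = (1 - 1/9)x - x = -x/9
||x|| = sqrt(22) = 4.6904
||T_9 x - x|| = ||x||/9 = 4.6904/9 = 0.5212

0.5212


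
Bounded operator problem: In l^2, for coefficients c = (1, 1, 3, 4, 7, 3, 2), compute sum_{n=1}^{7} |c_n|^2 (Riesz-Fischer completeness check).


sum |c_n|^2 = 1^2 + 1^2 + 3^2 + 4^2 + 7^2 + 3^2 + 2^2
= 1 + 1 + 9 + 16 + 49 + 9 + 4
= 89

89


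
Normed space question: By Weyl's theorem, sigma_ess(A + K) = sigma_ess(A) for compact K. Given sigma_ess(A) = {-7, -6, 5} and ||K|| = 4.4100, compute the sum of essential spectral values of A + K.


By Weyl's theorem, the essential spectrum is invariant under compact perturbations.
sigma_ess(A + K) = sigma_ess(A) = {-7, -6, 5}
Sum = -7 + -6 + 5 = -8

-8


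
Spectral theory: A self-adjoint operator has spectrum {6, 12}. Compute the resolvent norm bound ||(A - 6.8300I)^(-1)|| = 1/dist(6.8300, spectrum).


dist(6.8300, {6, 12}) = min(|6.8300 - 6|, |6.8300 - 12|)
= min(0.8300, 5.1700) = 0.8300
Resolvent bound = 1/0.8300 = 1.2048

1.2048


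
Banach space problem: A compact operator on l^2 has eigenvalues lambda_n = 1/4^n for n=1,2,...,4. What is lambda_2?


The eigenvalue formula gives lambda_2 = 1/4^2
= 1/16
= 0.0625

0.0625


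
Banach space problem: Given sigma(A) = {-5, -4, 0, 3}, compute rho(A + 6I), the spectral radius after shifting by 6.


Spectrum of A + 6I = {1, 2, 6, 9}
Spectral radius = max |lambda| over the shifted spectrum
= max(1, 2, 6, 9) = 9

9


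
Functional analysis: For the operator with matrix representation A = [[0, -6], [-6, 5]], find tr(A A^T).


trace(A * A^T) = sum of squares of all entries
= 0^2 + (-6)^2 + (-6)^2 + 5^2
= 0 + 36 + 36 + 25
= 97

97


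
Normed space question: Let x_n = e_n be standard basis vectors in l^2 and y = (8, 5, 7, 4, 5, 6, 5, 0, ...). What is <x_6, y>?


x_6 = e_6 is the standard basis vector with 1 in position 6.
<x_6, y> = y_6 = 6
As n -> infinity, <x_n, y> -> 0, confirming weak convergence of (x_n) to 0.

6


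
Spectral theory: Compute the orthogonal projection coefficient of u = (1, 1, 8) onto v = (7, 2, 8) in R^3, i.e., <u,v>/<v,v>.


Computing <u,v> = 1*7 + 1*2 + 8*8 = 73
Computing <v,v> = 7^2 + 2^2 + 8^2 = 117
Projection coefficient = 73/117 = 0.6239

0.6239


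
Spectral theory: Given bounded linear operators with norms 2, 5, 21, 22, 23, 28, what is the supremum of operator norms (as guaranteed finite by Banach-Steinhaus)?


By the Uniform Boundedness Principle, the supremum of norms is finite.
sup_k ||T_k|| = max(2, 5, 21, 22, 23, 28) = 28

28


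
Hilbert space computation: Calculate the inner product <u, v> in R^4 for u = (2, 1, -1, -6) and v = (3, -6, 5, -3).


Computing the standard inner product <u, v> = sum u_i * v_i
= 2*3 + 1*-6 + -1*5 + -6*-3
= 6 + -6 + -5 + 18
= 13

13


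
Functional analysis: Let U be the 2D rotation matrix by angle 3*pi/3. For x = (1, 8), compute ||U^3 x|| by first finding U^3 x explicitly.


U is a rotation by theta = 3*pi/3
U^3 = rotation by 3*theta = 9*pi/3 = 3*pi/3 (mod 2*pi)
cos(3*pi/3) = -1.0000, sin(3*pi/3) = 0.0000
U^3 x = (-1.0000 * 1 - 0.0000 * 8, 0.0000 * 1 + -1.0000 * 8)
= (-1.0000, -8.0000)
||U^3 x|| = sqrt((-1.0000)^2 + (-8.0000)^2) = sqrt(65.0000) = 8.0623

8.0623


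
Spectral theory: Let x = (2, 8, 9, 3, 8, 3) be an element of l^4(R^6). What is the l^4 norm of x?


The l^4 norm = (sum |x_i|^4)^(1/4)
Sum of 4th powers = 16 + 4096 + 6561 + 81 + 4096 + 81 = 14931
||x||_4 = (14931)^(1/4) = 11.0541

11.0541


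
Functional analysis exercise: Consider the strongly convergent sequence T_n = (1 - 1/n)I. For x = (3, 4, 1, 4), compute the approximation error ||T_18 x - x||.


T_18 x - x = (1 - 1/18)x - x = -x/18
||x|| = sqrt(42) = 6.4807
||T_18 x - x|| = ||x||/18 = 6.4807/18 = 0.3600

0.3600


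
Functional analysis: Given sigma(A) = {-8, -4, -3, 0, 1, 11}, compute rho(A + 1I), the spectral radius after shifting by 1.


Spectrum of A + 1I = {-7, -3, -2, 1, 2, 12}
Spectral radius = max |lambda| over the shifted spectrum
= max(7, 3, 2, 1, 2, 12) = 12

12


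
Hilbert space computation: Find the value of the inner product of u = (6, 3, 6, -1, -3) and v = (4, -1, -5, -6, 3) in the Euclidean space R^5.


Computing the standard inner product <u, v> = sum u_i * v_i
= 6*4 + 3*-1 + 6*-5 + -1*-6 + -3*3
= 24 + -3 + -30 + 6 + -9
= -12

-12


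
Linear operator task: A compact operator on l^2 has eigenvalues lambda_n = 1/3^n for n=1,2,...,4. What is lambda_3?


The eigenvalue formula gives lambda_3 = 1/3^3
= 1/27
= 0.0370

0.0370


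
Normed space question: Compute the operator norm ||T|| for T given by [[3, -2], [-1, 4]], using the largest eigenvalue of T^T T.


A^T A = [[10, -10], [-10, 20]]
trace(A^T A) = 30, det(A^T A) = 100
discriminant = 30^2 - 4*100 = 500
Largest eigenvalue of A^T A = (trace + sqrt(disc))/2 = 26.1803
||T|| = sqrt(26.1803) = 5.1167

5.1167


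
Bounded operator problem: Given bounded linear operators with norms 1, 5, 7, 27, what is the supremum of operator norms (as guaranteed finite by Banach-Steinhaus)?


By the Uniform Boundedness Principle, the supremum of norms is finite.
sup_k ||T_k|| = max(1, 5, 7, 27) = 27

27


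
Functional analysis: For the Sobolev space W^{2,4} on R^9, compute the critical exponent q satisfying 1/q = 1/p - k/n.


Using the Sobolev embedding formula: 1/q = 1/p - k/n
1/q = 1/4 - 2/9 = 1/36
q = 1/(1/36) = 36

36.0000


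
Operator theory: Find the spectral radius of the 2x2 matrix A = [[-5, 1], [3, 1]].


For a 2x2 matrix, eigenvalues satisfy lambda^2 - (trace)*lambda + det = 0
trace = -5 + 1 = -4
det = -5*1 - 1*3 = -8
discriminant = (-4)^2 - 4*(-8) = 48
spectral radius = max |eigenvalue| = 5.4641

5.4641


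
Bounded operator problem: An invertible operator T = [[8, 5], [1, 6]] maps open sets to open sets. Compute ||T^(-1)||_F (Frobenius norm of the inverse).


det(T) = 8*6 - 5*1 = 43
T^(-1) = (1/43) * [[6, -5], [-1, 8]] = [[0.1395, -0.1163], [-0.0233, 0.1860]]
||T^(-1)||_F^2 = 0.1395^2 + (-0.1163)^2 + (-0.0233)^2 + 0.1860^2 = 0.0681
||T^(-1)||_F = sqrt(0.0681) = 0.2610

0.2610


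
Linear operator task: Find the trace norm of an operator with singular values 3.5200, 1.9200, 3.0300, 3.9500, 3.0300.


The nuclear norm is the sum of all singular values.
||T||_1 = 3.5200 + 1.9200 + 3.0300 + 3.9500 + 3.0300
= 15.4500

15.4500


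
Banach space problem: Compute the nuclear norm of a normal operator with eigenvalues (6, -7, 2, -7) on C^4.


For a normal operator, singular values equal |eigenvalues|.
Trace norm = sum |lambda_i| = 6 + 7 + 2 + 7
= 22

22


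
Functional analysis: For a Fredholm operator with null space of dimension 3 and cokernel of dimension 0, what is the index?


The Fredholm index is defined as ind(T) = dim(ker T) - dim(coker T)
= 3 - 0
= 3

3


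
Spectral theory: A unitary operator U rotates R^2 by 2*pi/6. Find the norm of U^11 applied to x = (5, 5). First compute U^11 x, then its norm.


U is a rotation by theta = 2*pi/6
U^11 = rotation by 11*theta = 22*pi/6 = 10*pi/6 (mod 2*pi)
cos(10*pi/6) = 0.5000, sin(10*pi/6) = -0.8660
U^11 x = (0.5000 * 5 - -0.8660 * 5, -0.8660 * 5 + 0.5000 * 5)
= (6.8301, -1.8301)
||U^11 x|| = sqrt(6.8301^2 + (-1.8301)^2) = sqrt(50.0000) = 7.0711

7.0711
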